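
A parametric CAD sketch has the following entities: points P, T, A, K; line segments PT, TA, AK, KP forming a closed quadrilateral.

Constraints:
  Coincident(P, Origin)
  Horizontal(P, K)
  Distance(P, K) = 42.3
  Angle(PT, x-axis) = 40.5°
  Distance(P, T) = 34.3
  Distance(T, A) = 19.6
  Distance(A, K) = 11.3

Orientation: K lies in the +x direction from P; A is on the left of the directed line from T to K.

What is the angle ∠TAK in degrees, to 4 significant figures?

124.0°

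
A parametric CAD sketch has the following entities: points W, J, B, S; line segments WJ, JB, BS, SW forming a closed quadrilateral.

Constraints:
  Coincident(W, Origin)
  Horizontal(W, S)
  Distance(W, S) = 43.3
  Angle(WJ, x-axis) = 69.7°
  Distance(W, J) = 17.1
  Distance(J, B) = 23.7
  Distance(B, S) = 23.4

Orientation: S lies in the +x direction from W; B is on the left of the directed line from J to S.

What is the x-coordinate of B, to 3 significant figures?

29.5

W is at the origin; WS is horizontal with |WS| = 43.3 and S in +x, so S = (43.3, 0). WJ runs at 69.7° with |WJ| = 17.1, so J = (5.93, 16.0). B is determined by |JB| = 23.7 and |BS| = 23.4 together: it lies at the intersection of circle(J, 23.7) and circle(S, 23.4). With |JS| = 40.7, the foot of the radical line on JS is 20.5 from J and the perpendicular offset is √(23.7² − 20.5²) = 11.9. Taking the left-of-JS solution: B = (29.5, 18.9).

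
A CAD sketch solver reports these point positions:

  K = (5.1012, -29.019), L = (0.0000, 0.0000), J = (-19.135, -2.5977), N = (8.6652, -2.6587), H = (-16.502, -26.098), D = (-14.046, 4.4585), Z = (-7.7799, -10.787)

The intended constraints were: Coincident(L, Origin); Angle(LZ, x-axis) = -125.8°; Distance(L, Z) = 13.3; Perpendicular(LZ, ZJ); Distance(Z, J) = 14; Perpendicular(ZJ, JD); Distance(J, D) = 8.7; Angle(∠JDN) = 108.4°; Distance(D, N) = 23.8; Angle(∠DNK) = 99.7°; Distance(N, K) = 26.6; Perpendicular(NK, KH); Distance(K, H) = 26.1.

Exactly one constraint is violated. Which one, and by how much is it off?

Distance(K, H) = 26.1 — off by 4.30.

L = (0.00, 0.00) ✓; LZ at -125.8° ✓; |LZ| = 13.30 ✓; ∠(LZ, ZJ) = 90.00° ✓; |ZJ| = 14.00 ✓; ∠(ZJ, JD) = 90.00° ✓; |JD| = 8.700 ✓; ∠JDN = 108.4° ✓; |DN| = 23.80 ✓; ∠DNK = 99.70° ✓; |NK| = 26.60 ✓; ∠(NK, KH) = 90.00° ✓; |KH| = 21.80 ✗.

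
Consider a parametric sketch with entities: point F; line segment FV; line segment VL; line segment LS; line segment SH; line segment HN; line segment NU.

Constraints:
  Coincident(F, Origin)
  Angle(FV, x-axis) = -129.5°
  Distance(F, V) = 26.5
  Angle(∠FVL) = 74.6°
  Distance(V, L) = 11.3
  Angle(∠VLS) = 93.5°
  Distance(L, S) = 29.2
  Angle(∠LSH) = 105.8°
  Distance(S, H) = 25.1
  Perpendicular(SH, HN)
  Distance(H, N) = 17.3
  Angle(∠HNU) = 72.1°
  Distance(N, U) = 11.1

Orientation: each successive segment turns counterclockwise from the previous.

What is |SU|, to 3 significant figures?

20.1

F is at the origin; FV runs at -129.5° with length 26.5, so V = (-16.9, -20.4). ∠FVL = 74.6° gives VL at -24.1° from the x-axis; with |VL| = 11.3, L = (-6.54, -25.1). ∠VLS = 93.5° gives LS at 62.4° from the x-axis; with |LS| = 29.2, S = (6.99, 0.815). ∠LSH = 105.8° gives SH at 137° from the x-axis; with |SH| = 25.1, H = (-11.2, 18.1). The perpendicularity gives HN at right angles to SH, so HN runs at -133°; with |HN| = 17.3, N = (-23.1, 5.49). ∠HNU = 72.1° gives NU at -25.5° from the x-axis; with |NU| = 11.1, U = (-13.1, 0.712). Then |SU| = |U − S| = 20.1.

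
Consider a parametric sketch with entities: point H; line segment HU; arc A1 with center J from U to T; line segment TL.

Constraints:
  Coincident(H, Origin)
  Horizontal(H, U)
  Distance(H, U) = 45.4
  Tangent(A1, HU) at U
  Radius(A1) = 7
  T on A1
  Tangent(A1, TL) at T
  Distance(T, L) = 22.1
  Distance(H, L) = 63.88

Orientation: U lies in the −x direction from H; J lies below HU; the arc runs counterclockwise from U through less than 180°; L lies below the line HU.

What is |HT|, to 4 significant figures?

52.38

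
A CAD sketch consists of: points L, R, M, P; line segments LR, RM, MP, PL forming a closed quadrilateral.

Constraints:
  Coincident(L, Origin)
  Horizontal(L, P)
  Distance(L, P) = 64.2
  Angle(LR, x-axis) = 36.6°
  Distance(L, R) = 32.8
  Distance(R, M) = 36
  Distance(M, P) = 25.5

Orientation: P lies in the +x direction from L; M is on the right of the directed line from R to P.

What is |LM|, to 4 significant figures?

44.04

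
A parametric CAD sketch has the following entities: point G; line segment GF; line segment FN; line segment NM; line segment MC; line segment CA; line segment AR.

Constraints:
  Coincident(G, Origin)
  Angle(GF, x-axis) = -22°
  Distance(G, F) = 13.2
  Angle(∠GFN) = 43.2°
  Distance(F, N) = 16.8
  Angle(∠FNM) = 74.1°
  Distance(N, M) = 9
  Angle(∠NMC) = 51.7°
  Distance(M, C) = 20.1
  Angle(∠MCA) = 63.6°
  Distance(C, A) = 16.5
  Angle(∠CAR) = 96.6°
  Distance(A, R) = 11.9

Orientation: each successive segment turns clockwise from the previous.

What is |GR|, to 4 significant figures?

14.82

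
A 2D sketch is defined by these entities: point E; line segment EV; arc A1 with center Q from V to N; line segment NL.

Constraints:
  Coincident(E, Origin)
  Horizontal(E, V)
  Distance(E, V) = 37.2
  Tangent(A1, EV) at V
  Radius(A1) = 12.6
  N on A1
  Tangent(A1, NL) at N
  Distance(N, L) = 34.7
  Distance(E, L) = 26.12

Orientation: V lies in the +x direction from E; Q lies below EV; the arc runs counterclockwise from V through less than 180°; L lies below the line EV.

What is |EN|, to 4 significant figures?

29.07

Checks: |QN| = 12.60 ✓; ∠(QN, NL) = 90.00° ✓; |NL| = 34.70 ✓; |EL| = 26.12 ✓.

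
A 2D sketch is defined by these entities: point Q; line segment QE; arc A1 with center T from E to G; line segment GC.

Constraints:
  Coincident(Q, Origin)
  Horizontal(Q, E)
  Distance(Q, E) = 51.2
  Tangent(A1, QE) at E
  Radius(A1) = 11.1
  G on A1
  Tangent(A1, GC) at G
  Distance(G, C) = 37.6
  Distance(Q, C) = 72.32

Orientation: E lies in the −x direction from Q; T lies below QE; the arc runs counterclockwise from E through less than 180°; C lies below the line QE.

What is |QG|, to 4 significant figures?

63.48

Checks: Q = (0.00, 0.00) ✓; |TG| = 11.10 ✓; ∠(TG, GC) = 90.00° ✓; |GC| = 37.60 ✓; |QC| = 72.32 ✓.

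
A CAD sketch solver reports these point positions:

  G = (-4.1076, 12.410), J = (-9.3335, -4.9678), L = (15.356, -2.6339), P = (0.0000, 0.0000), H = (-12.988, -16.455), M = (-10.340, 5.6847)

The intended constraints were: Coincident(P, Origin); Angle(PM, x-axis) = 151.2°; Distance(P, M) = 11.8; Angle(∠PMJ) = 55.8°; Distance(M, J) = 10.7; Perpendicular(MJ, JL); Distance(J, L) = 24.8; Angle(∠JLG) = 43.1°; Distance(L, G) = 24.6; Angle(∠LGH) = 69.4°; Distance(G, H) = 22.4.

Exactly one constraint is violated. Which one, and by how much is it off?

Distance(G, H) = 22.4 — off by 7.80.

P = (0.00, 0.00) ✓; PM at 151.2° ✓; |PM| = 11.80 ✓; ∠PMJ = 55.80° ✓; |MJ| = 10.70 ✓; ∠(MJ, JL) = 90.00° ✓; |JL| = 24.80 ✓; ∠JLG = 43.10° ✓; |LG| = 24.60 ✓; ∠LGH = 69.40° ✓; |GH| = 30.20 ✗.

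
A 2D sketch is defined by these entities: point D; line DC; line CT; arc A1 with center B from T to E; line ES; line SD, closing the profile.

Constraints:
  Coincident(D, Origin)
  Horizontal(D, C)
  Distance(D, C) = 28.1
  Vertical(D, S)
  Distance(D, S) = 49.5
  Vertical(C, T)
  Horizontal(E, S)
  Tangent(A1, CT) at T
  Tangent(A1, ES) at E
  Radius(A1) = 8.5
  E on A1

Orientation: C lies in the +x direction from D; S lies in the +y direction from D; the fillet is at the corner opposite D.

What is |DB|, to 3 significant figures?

45.4

D is at the origin; D and C share the same y with |DC| = 28.1 and C on the +x side, so C = (28.1, 0.00). DS is vertical with |DS| = 49.5 and S on the +y side, so S = (0.00, 49.5). The virtual corner opposite D is at (28.1, 49.5). A1 meets CT tangentially, so BT is at right angles to CT and A1 meets ES tangentially, so BE is at right angles to ES, with radius 8.5, so the center B sits 8.5 in from both sides at B = (19.6, 41.0). Then |DB| = |B − D| = 45.4.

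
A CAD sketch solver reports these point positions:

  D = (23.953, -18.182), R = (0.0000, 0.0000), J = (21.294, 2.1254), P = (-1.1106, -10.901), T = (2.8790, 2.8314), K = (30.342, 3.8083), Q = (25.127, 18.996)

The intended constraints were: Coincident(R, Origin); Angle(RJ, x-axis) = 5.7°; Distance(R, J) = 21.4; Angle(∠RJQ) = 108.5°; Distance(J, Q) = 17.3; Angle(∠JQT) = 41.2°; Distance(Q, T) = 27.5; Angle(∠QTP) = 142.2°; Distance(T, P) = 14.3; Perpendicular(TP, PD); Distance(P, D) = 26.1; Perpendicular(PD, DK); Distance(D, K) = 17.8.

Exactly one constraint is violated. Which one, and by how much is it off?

Distance(D, K) = 17.8 — off by 5.10.

R = (0.00, 0.00) ✓; RJ at 5.700° ✓; |RJ| = 21.40 ✓; ∠RJQ = 108.5° ✓; |JQ| = 17.30 ✓; ∠JQT = 41.20° ✓; |QT| = 27.50 ✓; ∠QTP = 142.2° ✓; |TP| = 14.30 ✓; ∠(TP, PD) = 90.00° ✓; |PD| = 26.10 ✓; ∠(PD, DK) = 90.00° ✓; |DK| = 22.90 ✗.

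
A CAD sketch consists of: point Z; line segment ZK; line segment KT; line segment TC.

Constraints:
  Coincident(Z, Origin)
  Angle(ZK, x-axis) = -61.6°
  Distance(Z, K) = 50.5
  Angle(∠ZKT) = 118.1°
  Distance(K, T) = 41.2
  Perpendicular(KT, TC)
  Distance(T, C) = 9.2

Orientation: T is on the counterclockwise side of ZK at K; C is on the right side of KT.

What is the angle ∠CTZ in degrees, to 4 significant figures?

124.4°

Z is at the origin; ZK runs at -61.6° with length 50.5, so K = 50.5·(cos -61.6°, sin -61.6°) = (24.02, -44.42). ∠ZKT = 118.1°, so KT runs at -61.6° + (180° − 118.1°) = 0.3000° from the x-axis; with |KT| = 41.2, T = K + 41.2·(cos 0.3000°, sin 0.3000°) = (65.22, -44.21). KT is perpendicular to TC; with |TC| = 9.2 on the right of KT, C = T + 9.2·(0.005236, -1.000) = (65.27, -53.41). Then cos ∠CTZ = TC·TZ / (|TC||TZ|), giving 124.4°.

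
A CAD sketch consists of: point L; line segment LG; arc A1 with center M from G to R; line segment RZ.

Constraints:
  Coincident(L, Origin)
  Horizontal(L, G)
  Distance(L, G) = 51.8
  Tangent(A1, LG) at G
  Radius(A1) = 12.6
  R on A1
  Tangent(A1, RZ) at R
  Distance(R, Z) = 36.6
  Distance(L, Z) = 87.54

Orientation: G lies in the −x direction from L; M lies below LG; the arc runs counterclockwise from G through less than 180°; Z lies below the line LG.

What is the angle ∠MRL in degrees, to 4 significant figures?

28.21°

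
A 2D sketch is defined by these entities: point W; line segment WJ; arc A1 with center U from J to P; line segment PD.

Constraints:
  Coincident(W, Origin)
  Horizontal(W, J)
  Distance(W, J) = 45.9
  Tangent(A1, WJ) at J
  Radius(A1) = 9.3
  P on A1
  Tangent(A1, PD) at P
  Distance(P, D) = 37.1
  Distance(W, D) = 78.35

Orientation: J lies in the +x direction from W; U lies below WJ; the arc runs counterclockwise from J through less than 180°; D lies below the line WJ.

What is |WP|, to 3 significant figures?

42.6

W is at the origin; WJ is horizontal with |WJ| = 45.9 and J on the +x side, so J = (45.9, 0.00). A1 meets WJ tangentially, so UJ is at right angles to WJ, so U = J + (0, -9.3) = (45.9, -9.30). Since UP ⟂ PD (tangency), |UD| = √(9.3² + 37.1²) = 38.2 regardless of where P sits on A1. So D lies on both circle(W, 78.35) and circle(U, 38.2); the below-WJ intersection is D = (66.4, -41.6). P is the foot of the tangent from D: P = (39.5, -16.0).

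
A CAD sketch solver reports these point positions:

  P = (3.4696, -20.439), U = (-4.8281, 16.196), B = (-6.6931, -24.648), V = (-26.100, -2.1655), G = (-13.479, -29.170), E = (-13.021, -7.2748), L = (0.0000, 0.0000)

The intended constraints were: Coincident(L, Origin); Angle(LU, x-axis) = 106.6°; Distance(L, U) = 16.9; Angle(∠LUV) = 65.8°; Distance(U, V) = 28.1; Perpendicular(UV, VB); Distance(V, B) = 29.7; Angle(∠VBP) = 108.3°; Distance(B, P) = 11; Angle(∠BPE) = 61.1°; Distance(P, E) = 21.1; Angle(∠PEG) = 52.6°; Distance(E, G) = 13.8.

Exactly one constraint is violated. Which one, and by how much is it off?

Distance(E, G) = 13.8 — off by 8.10.

L = (0.00, 0.00) ✓; LU at 106.6° ✓; |LU| = 16.90 ✓; ∠LUV = 65.80° ✓; |UV| = 28.10 ✓; ∠(UV, VB) = 90.00° ✓; |VB| = 29.70 ✓; ∠VBP = 108.3° ✓; |BP| = 11.00 ✓; ∠BPE = 61.10° ✓; |PE| = 21.10 ✓; ∠PEG = 52.60° ✓; |EG| = 21.90 ✗.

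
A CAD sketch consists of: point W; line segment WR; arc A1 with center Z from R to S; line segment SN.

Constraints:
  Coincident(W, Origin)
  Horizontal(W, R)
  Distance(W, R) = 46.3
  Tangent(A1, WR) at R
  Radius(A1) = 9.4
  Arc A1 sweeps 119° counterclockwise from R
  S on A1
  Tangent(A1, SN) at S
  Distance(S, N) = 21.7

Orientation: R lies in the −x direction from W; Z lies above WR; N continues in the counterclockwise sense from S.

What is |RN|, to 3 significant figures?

33.0

W is at the origin; W and R share the same y with |WR| = 46.3 and R on the −x side, so R = (-46.3, 0.00). A1 meets WR tangentially, so ZR is at right angles to WR, so Z = R + (0, 9.4) = (-46.3, 9.40). On A1, R sits at bearing -90° from Z; a 119° counterclockwise sweep puts S at bearing 29°, so S = Z + 9.4·(cos 29°, sin 29°) = (-38.1, 14.0). Since A1 is tangent to SN there, ZS ⟂ SN, so SN runs along (−sin 29°, cos 29°); with |SN| = 21.7, N = (-48.6, 32.9). Then |RN| = |N − R| = 33.0.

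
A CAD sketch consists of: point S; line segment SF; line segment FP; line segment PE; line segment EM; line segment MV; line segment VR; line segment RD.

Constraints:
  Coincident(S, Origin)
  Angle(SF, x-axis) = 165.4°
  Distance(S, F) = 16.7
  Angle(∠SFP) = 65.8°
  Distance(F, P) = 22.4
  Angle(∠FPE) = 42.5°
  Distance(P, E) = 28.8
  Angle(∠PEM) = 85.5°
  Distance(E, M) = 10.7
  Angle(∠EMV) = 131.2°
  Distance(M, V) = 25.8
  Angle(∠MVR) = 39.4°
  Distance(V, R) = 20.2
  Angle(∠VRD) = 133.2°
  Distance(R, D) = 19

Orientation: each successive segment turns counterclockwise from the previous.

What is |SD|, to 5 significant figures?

7.2484

S is at the origin; SF runs at 165.4° with length 16.7, so F = (-16.161, 4.2096). ∠SFP = 65.8° gives FP at -80.400° from the x-axis; with |FP| = 22.4, P = (-12.425, -17.877). ∠FPE = 42.5° gives PE at 57.100° from the x-axis; with |PE| = 28.8, E = (3.2183, 6.3043). ∠PEM = 85.5° gives EM at 151.60° from the x-axis; with |EM| = 10.7, M = (-6.1939, 11.393). ∠EMV = 131.2° gives MV at -159.60° from the x-axis; with |MV| = 25.8, V = (-30.376, 2.4003). ∠MVR = 39.4° gives VR at -19.000° from the x-axis; with |VR| = 20.2, R = (-11.276, -4.1762). ∠VRD = 133.2° gives RD at 27.800° from the x-axis; with |RD| = 19.0, D = (5.5307, 4.6852). Then |SD| = |D − S| = 7.2484.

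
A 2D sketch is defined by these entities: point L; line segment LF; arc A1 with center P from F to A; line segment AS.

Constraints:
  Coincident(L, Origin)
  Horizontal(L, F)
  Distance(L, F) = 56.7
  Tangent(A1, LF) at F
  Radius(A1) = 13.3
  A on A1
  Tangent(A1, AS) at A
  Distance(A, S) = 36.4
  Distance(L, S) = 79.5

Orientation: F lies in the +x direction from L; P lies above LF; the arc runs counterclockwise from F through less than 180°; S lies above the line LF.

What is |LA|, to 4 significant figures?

71.53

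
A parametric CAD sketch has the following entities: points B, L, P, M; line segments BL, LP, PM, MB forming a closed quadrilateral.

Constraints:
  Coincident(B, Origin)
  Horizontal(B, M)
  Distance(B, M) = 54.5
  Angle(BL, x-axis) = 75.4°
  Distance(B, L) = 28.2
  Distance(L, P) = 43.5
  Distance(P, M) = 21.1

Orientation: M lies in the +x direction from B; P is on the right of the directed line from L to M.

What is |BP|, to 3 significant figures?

35.1

Checks: |LP| = 43.50 ✓; |PM| = 21.10 ✓.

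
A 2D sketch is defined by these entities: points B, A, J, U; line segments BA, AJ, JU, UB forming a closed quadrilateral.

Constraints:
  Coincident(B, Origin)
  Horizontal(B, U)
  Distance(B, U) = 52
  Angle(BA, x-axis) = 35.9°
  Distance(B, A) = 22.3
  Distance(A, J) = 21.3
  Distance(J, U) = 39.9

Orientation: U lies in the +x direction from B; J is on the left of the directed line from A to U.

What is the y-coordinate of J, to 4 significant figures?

31.90

B is at the origin; B and U share the same y with |BU| = 52.0 and U in +x, so U = (52.0, 0). BA runs at 35.9° with |BA| = 22.3, so A = (18.06, 13.08). J is determined by |AJ| = 21.3 and |JU| = 39.9 together: it lies at the intersection of circle(A, 21.3) and circle(U, 39.9). With |AU| = 36.37, the foot of the radical line on AU is 2.534 from A and the perpendicular offset is √(21.3² − 2.534²) = 21.15. Taking the left-of-AU solution: J = (28.03, 31.90).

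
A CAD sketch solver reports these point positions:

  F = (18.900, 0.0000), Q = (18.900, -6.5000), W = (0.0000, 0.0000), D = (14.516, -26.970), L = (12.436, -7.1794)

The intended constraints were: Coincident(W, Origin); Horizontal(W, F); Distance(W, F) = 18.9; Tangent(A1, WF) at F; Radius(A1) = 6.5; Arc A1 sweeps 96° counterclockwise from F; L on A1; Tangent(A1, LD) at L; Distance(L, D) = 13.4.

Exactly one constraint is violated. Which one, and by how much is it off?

Distance(L, D) = 13.4 — off by 6.50.

W = (0.00, 0.00) ✓; W.y = 0.00, F.y = 0.00 ✓; |WF| = 18.90 ✓; ∠(QF, FW) = 90.00° ✓; |QF| = 6.500 ✓; bearing(Q→L) − bearing(Q→F) = 96.00° ✓; |QL| = 6.500 ✓; ∠(QL, LD) = 90.00° ✓; |LD| = 19.90 ✗.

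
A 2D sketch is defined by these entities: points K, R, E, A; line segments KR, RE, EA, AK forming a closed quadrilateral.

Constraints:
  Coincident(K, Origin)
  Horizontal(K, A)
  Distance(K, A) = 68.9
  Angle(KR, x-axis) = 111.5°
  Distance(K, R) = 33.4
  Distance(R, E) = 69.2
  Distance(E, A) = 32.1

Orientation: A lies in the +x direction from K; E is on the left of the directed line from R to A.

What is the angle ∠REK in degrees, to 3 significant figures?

28.7°

K is at the origin; K and A share the same y with |KA| = 68.9 and A in +x, so A = (68.9, 0). KR runs at 111.5° with |KR| = 33.4, so R = (-12.2, 31.1). E is determined by |RE| = 69.2 and |EA| = 32.1 together: it lies at the intersection of circle(R, 69.2) and circle(A, 32.1). With |RA| = 86.9, the foot of the radical line on RA is 65.1 from R and the perpendicular offset is √(69.2² − 65.1²) = 23.5. Taking the left-of-RA solution: E = (56.9, 29.8).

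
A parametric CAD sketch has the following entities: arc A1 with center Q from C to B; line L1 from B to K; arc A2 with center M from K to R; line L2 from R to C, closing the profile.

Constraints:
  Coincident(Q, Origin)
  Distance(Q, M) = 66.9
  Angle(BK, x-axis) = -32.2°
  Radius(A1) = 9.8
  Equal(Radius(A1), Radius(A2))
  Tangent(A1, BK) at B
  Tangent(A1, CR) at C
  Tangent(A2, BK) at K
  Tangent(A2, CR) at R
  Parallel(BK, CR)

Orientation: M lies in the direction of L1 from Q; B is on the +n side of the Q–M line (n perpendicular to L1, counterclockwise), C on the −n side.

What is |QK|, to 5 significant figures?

67.614

Tangency of A1 to both parallel lines with radius 9.8 puts B and C at Q ± 9.8·n: B = (5.2222, 8.2927), C = (-5.2222, -8.2927). Equal radii place K and R the same way about M: K = M + 9.8·n = (61.833, -27.357), R = M − 9.8·n = (51.388, -43.942). Then |QK| = |K − Q| = 67.614.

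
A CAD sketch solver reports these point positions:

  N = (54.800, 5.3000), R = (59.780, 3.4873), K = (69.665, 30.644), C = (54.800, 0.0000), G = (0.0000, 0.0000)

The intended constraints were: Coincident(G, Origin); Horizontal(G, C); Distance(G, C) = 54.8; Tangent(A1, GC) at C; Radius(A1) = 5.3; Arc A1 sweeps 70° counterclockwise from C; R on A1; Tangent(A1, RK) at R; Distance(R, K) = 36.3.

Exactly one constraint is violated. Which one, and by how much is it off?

Distance(R, K) = 36.3 — off by 7.40.

G = (0.00, 0.00) ✓; G.y = 0.00, C.y = 0.00 ✓; |GC| = 54.80 ✓; ∠(NC, CG) = 90.00° ✓; |NC| = 5.300 ✓; bearing(N→R) − bearing(N→C) = 70.00° ✓; |NR| = 5.300 ✓; ∠(NR, RK) = 90.00° ✓; |RK| = 28.90 ✗.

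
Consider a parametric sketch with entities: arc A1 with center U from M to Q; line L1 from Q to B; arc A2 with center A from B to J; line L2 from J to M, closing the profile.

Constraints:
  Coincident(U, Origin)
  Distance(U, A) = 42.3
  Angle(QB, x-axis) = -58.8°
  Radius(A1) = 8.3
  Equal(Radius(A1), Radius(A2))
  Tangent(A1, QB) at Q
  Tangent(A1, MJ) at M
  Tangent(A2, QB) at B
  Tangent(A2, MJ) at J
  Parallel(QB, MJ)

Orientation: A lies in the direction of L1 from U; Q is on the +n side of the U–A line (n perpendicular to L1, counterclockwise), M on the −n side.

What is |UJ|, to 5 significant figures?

43.107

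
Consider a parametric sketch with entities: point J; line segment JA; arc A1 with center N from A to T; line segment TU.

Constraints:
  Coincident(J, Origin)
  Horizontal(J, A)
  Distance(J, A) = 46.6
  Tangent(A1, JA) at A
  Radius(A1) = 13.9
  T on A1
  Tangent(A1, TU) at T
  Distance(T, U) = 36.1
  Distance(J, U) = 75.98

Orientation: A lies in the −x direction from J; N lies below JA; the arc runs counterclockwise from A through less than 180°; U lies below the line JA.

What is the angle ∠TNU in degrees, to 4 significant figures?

68.94°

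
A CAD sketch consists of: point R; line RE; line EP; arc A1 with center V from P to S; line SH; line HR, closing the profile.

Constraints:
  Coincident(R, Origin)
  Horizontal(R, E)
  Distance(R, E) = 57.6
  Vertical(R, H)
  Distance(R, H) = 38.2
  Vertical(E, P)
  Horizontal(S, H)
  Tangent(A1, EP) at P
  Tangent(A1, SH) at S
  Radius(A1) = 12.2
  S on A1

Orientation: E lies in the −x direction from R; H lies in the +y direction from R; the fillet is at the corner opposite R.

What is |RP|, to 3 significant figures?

63.2

The virtual corner opposite R is at (-57.6, 38.2). Tangency of A1 to EP means the radius VP is perpendicular to EP and the tangent condition forces VS to be normal to SH, with radius 12.2, so the center V sits 12.2 in from both sides at V = (-45.4, 26.0). That places the tangent points at P = (-57.6, 26.0) on EP and S = (-45.4, 38.2) on SH. Then |RP| = |P − R| = 63.2.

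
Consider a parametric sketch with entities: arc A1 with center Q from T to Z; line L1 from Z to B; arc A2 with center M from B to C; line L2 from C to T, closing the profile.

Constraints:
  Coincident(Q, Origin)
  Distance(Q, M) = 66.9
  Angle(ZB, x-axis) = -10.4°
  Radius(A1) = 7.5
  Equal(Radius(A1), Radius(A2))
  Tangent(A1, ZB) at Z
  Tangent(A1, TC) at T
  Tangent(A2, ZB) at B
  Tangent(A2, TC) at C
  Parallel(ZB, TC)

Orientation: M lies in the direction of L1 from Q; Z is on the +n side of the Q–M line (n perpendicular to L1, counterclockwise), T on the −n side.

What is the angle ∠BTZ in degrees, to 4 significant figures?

77.36°

The slot axis is L1's direction at -10.4°, so u = (cos -10.4°, sin -10.4°) = (0.9836, -0.1805) and n = (−sin -10.4°, cos -10.4°) = (0.1805, 0.9836). Q is at the origin and M lies 66.9 along u from Q, so M = 66.9·u = (65.80, -12.08). Tangency of A1 to both parallel lines with radius 7.5 puts Z and T at Q ± 7.5·n: Z = (1.354, 7.377), T = (-1.354, -7.377). Equal radii place B and C the same way about M: B = M + 7.5·n = (67.15, -4.700), C = M − 7.5·n = (64.45, -19.45). Then cos ∠BTZ = TB·TZ / (|TB||TZ|), giving 77.36°.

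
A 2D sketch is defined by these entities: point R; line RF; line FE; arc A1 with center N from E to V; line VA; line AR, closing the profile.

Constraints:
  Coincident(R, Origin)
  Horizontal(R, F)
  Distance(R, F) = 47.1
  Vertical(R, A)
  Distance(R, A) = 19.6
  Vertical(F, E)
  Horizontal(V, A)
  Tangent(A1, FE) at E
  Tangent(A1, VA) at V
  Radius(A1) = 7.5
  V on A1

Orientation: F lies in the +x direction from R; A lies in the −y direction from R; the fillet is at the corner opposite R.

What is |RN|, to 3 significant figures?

41.4

RA is vertical with |RA| = 19.6 and A on the −y side, so A = (0.00, -19.6). The virtual corner opposite R is at (47.1, -19.6). A1 meets FE tangentially, so NE is at right angles to FE and A1 meets VA tangentially, so NV is at right angles to VA, with radius 7.5, so the center N sits 7.5 in from both sides at N = (39.6, -12.1). Then |RN| = |N − R| = 41.4.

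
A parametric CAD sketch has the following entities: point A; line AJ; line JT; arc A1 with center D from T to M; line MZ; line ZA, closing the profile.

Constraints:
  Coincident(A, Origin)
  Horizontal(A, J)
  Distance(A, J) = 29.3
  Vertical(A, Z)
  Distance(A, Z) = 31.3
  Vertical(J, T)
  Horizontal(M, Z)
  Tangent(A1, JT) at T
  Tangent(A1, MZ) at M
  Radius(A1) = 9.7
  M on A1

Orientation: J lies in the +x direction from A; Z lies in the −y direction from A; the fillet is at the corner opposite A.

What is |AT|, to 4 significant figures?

36.40

A is at the origin; AJ is horizontal with |AJ| = 29.3 and J on the +x side, so J = (29.30, 0.000). AZ is vertical with |AZ| = 31.3 and Z on the −y side, so Z = (0.000, -31.30). The virtual corner opposite A is at (29.30, -31.30). A1 meets JT tangentially, so DT is at right angles to JT and since A1 is tangent to MZ there, DM ⟂ MZ, with radius 9.7, so the center D sits 9.7 in from both sides at D = (19.60, -21.60). That places the tangent points at T = (29.30, -21.60) on JT and M = (19.60, -31.30) on MZ. Then |AT| = |T − A| = 36.40.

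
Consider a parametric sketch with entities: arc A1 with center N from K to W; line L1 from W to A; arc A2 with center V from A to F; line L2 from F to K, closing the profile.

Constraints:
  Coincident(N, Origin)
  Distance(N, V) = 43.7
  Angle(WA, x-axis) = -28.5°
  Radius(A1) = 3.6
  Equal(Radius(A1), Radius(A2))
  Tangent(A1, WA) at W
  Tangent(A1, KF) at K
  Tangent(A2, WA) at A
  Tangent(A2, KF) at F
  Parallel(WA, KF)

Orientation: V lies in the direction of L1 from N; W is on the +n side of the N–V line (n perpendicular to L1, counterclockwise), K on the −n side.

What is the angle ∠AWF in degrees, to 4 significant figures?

9.356°

Tangency of A1 to both parallel lines with radius 3.6 puts W and K at N ± 3.6·n: W = (1.718, 3.164), K = (-1.718, -3.164). Equal radii place A and F the same way about V: A = V + 3.6·n = (40.12, -17.69), F = V − 3.6·n = (36.69, -24.02). Then cos ∠AWF = WA·WF / (|WA||WF|), giving 9.356°.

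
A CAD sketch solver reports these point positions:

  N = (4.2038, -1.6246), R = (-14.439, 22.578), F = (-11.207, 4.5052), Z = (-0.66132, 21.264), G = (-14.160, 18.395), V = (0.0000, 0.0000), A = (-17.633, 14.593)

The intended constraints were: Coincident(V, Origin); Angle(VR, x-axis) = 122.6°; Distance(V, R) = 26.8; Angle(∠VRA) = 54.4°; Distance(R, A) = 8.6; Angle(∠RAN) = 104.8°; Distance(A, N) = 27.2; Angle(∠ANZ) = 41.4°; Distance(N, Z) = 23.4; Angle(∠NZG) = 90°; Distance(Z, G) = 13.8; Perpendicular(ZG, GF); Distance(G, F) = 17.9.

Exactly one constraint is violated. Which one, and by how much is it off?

Distance(G, F) = 17.9 — off by 3.70.

V = (0.00, 0.00) ✓; VR at 122.6° ✓; |VR| = 26.80 ✓; ∠VRA = 54.40° ✓; |RA| = 8.600 ✓; ∠RAN = 104.8° ✓; |AN| = 27.20 ✓; ∠ANZ = 41.40° ✓; |NZ| = 23.40 ✓; ∠NZG = 90.00° ✓; |ZG| = 13.80 ✓; ∠(ZG, GF) = 90.00° ✓; |GF| = 14.20 ✗.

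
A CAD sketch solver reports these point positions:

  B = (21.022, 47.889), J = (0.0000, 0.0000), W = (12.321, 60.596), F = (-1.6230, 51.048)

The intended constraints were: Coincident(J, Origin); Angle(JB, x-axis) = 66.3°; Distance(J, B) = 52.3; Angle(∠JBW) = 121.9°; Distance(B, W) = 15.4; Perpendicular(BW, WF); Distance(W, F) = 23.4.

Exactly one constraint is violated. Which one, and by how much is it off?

Distance(W, F) = 23.4 — off by 6.50.

J = (0.00, 0.00) ✓; JB at 66.30° ✓; |JB| = 52.30 ✓; ∠JBW = 121.9° ✓; |BW| = 15.40 ✓; ∠(BW, WF) = 90.00° ✓; |WF| = 16.90 ✗.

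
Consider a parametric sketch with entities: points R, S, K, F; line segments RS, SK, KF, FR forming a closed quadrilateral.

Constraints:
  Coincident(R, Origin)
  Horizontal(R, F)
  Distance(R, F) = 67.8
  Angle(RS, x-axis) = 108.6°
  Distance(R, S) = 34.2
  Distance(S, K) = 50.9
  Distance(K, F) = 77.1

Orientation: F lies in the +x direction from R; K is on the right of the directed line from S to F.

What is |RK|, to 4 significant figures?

19.66

Checks: |SK| = 50.90 ✓; |KF| = 77.10 ✓.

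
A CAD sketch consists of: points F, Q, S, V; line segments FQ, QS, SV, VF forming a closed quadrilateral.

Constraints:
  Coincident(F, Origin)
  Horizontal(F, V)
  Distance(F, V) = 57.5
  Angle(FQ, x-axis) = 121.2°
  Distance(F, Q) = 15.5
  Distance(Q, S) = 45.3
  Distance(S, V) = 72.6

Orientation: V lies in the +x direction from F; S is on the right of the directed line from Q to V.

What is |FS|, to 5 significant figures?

32.940

Checks: |QS| = 45.30 ✓; |SV| = 72.60 ✓.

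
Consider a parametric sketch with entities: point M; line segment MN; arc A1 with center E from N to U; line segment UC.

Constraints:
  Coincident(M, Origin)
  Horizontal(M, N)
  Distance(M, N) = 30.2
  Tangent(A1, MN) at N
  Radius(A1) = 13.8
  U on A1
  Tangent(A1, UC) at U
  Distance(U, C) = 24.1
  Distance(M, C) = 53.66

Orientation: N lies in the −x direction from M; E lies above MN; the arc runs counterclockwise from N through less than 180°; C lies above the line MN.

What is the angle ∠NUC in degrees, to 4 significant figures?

115.9°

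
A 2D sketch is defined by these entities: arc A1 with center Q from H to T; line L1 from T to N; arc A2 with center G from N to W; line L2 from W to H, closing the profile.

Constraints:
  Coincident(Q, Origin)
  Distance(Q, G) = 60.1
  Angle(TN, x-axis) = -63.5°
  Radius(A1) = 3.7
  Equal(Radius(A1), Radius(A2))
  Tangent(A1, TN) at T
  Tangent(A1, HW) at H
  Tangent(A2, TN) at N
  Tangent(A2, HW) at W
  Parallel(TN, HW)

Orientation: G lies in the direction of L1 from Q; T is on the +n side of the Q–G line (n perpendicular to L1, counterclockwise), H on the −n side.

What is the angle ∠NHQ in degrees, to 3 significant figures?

83.0°

The slot axis is L1's direction at -63.5°, so u = (cos -63.5°, sin -63.5°) = (0.446, -0.895) and n = (−sin -63.5°, cos -63.5°) = (0.895, 0.446). Q is at the origin and G lies 60.1 along u from Q, so G = 60.1·u = (26.8, -53.8). Tangency of A1 to both parallel lines with radius 3.7 puts T and H at Q ± 3.7·n: T = (3.31, 1.65), H = (-3.31, -1.65). Equal radii place N and W the same way about G: N = G + 3.7·n = (30.1, -52.1), W = G − 3.7·n = (23.5, -55.4). Then cos ∠NHQ = HN·HQ / (|HN||HQ|), giving 83.0°.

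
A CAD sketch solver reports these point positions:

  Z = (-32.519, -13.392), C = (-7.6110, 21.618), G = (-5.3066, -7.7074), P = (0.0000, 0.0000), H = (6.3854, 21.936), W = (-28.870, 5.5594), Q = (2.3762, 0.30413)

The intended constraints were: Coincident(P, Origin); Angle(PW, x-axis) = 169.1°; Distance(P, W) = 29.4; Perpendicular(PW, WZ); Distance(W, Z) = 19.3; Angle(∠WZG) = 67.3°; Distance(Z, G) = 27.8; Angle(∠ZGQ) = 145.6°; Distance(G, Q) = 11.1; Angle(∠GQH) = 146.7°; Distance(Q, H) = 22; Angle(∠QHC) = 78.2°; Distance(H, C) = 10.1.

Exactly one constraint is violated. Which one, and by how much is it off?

Distance(H, C) = 10.1 — off by 3.90.

P = (0.00, 0.00) ✓; PW at 169.1° ✓; |PW| = 29.40 ✓; ∠(PW, WZ) = 90.00° ✓; |WZ| = 19.30 ✓; ∠WZG = 67.30° ✓; |ZG| = 27.80 ✓; ∠ZGQ = 145.6° ✓; |GQ| = 11.10 ✓; ∠GQH = 146.7° ✓; |QH| = 22.00 ✓; ∠QHC = 78.20° ✓; |HC| = 14.00 ✗.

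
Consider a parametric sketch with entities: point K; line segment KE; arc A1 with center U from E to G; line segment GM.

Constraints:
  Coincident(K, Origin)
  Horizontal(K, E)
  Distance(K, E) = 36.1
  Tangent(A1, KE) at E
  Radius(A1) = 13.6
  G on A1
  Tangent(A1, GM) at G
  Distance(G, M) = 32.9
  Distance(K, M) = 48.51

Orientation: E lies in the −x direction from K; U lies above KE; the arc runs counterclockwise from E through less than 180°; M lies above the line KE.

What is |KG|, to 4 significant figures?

25.60

K is at the origin; KE is horizontal with |KE| = 36.1 and E on the −x side, so E = (-36.10, 0.000). Tangency of A1 to KE means the radius UE is perpendicular to KE, so U = E + (0, 13.6) = (-36.10, 13.60). Since UG ⟂ GM (tangency), |UM| = √(13.6² + 32.9²) = 35.60 regardless of where G sits on A1. So M lies on both circle(K, 48.51) and circle(U, 35.60); the above-KE intersection is M = (-18.81, 44.72). G is the foot of the tangent from M: G = (-22.59, 12.04).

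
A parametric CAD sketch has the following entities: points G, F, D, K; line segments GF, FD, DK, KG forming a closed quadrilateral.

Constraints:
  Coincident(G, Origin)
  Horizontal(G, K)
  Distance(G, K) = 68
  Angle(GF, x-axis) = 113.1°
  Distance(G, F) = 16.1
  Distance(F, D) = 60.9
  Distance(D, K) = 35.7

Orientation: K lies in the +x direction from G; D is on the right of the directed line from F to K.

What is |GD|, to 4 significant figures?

47.29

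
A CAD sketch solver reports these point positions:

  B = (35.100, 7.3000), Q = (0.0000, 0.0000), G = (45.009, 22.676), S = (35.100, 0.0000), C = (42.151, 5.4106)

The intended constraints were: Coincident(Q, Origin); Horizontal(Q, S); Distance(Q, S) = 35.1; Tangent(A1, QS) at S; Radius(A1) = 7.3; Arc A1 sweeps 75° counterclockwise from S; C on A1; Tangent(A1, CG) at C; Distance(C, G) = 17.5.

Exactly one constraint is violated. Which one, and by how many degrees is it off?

Tangent(A1, CG) at C — off by 5.60°.

Q = (0.00, 0.00) ✓; Q.y = 0.00, S.y = 0.00 ✓; |QS| = 35.10 ✓; ∠(BS, SQ) = 90.00° ✓; |BS| = 7.300 ✓; bearing(B→C) − bearing(B→S) = 75.00° ✓; |BC| = 7.300 ✓; ∠(BC, CG) = 84.40° ✗; |CG| = 17.50 ✓.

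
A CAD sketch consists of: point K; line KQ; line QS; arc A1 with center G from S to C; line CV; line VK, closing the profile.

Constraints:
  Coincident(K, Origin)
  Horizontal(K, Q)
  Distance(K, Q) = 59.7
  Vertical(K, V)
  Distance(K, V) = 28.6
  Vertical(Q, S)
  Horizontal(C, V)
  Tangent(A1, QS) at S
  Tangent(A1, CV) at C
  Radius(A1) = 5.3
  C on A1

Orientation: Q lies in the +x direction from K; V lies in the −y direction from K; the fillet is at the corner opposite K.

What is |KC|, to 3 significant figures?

61.5

K is at the origin; KQ is horizontal with |KQ| = 59.7 and Q on the +x side, so Q = (59.7, 0.00). K and V share the same x with |KV| = 28.6 and V on the −y side, so V = (0.00, -28.6). The virtual corner opposite K is at (59.7, -28.6). Tangency of A1 to QS means the radius GS is perpendicular to QS and A1 meets CV tangentially, so GC is at right angles to CV, with radius 5.3, so the center G sits 5.3 in from both sides at G = (54.4, -23.3). That places the tangent points at S = (59.7, -23.3) on QS and C = (54.4, -28.6) on CV. Then |KC| = |C − K| = 61.5.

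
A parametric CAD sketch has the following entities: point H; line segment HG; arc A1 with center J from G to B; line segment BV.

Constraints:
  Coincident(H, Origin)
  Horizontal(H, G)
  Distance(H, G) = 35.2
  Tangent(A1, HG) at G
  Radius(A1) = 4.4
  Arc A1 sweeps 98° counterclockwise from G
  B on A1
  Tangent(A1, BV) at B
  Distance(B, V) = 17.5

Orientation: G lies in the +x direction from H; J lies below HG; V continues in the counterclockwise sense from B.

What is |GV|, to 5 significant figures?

22.425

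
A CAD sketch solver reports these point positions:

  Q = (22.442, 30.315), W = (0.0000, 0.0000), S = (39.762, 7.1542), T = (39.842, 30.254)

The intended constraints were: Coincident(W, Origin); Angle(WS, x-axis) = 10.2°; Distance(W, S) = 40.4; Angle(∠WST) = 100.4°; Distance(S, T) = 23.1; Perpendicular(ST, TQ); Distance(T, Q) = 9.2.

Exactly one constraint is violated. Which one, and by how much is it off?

Distance(T, Q) = 9.2 — off by 8.20.

W = (0.00, 0.00) ✓; WS at 10.20° ✓; |WS| = 40.40 ✓; ∠WST = 100.4° ✓; |ST| = 23.10 ✓; ∠(ST, TQ) = 90.00° ✓; |TQ| = 17.40 ✗.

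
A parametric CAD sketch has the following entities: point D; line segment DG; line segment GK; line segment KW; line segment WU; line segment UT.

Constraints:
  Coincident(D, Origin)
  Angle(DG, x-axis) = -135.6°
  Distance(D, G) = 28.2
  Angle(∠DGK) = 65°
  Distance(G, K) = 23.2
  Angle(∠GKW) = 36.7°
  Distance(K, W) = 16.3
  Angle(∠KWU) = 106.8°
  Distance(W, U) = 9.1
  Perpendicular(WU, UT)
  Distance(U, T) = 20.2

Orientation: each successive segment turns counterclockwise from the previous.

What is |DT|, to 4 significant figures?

37.58

∠KWU = 106.8° gives WU at -164.1° from the x-axis; with |WU| = 9.1, U = (-15.99, -16.67). WU is perpendicular to UT, so UT runs at -74.10°; with |UT| = 20.2, T = (-10.46, -36.10). Then |DT| = |T − D| = 37.58.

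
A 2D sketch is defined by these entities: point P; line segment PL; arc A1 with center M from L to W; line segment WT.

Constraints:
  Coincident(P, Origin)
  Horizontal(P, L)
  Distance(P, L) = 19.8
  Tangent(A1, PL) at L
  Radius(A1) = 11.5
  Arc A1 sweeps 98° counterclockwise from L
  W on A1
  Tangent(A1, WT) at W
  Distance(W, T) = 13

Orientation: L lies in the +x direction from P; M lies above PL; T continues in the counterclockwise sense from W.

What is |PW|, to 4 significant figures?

33.83

P is at the origin; PL is horizontal with |PL| = 19.8 and L on the +x side, so L = (19.80, 0.000). The tangent condition forces ML to be normal to PL, so M = L + (0, 11.5) = (19.80, 11.50). On A1, L sits at bearing -90° from M; a 98° counterclockwise sweep puts W at bearing 8°, so W = M + 11.5·(cos 8°, sin 8°) = (31.19, 13.10). Then |PW| = |W − P| = 33.83.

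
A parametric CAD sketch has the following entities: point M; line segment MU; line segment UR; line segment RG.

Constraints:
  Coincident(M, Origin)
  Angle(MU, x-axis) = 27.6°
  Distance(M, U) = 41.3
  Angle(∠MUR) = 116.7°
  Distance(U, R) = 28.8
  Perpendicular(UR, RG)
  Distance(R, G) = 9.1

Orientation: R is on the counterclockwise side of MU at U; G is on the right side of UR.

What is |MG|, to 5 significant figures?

66.018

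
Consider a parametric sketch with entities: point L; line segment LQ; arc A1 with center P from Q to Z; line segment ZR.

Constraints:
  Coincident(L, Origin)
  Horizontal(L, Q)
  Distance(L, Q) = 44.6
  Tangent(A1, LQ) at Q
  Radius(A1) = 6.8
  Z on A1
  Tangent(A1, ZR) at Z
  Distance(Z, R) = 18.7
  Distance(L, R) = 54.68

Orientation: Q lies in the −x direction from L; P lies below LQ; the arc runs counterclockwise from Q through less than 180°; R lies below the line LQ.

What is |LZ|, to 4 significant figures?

51.91

Checks: |PQ| = 6.800 ✓; |PZ| = 6.800 ✓; ∠(PZ, ZR) = 90.00° ✓; |ZR| = 18.70 ✓; |LR| = 54.68 ✓.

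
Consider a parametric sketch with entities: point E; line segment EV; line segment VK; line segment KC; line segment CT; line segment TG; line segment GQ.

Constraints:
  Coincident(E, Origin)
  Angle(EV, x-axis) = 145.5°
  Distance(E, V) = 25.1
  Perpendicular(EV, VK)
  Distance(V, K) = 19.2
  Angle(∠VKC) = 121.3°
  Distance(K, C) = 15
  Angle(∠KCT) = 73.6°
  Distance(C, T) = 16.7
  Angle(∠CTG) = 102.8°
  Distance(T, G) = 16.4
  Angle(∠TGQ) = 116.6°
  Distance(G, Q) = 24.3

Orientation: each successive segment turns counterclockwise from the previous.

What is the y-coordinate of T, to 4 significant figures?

-4.420

E is at the origin; EV runs at 145.5° with length 25.1, so V = (-20.69, 14.22). EV ⟂ VK, so VK runs at -124.5°; with |VK| = 19.2, K = (-31.56, -1.606). ∠VKC = 121.3° gives KC at -65.80° from the x-axis; with |KC| = 15.0, C = (-25.41, -15.29). ∠KCT = 73.6° gives CT at 40.60° from the x-axis; with |CT| = 16.7, T = (-12.73, -4.420). So T.y = -4.420.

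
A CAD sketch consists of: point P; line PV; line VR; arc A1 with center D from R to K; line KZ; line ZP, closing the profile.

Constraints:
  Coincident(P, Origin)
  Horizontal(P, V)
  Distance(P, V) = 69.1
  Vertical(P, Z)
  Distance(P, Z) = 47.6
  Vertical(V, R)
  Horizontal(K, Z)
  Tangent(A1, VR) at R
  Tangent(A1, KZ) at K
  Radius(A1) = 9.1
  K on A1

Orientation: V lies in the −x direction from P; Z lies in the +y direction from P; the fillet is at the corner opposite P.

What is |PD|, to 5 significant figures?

71.290

P and Z share the same x with |PZ| = 47.6 and Z on the +y side, so Z = (0.0000, 47.600). The virtual corner opposite P is at (-69.100, 47.600). Tangency of A1 to VR means the radius DR is perpendicular to VR and tangency of A1 to KZ means the radius DK is perpendicular to KZ, with radius 9.1, so the center D sits 9.1 in from both sides at D = (-60.000, 38.500). Then |PD| = |D − P| = 71.290.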